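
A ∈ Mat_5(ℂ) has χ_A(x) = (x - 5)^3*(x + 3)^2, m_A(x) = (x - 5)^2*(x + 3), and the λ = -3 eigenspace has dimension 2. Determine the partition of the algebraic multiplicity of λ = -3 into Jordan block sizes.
Block sizes for λ = -3: [1, 1]

Step 1 — from the characteristic polynomial, algebraic multiplicity of λ = -3 is 2. From dim ker(A − (-3)·I) = 2, there are exactly 2 Jordan blocks for λ = -3.
Step 2 — from the minimal polynomial, the factor (x + 3) tells us the largest block for λ = -3 has size 1.
Step 3 — with total size 2, 2 blocks, and largest block 1, the block sizes (in nonincreasing order) are [1, 1].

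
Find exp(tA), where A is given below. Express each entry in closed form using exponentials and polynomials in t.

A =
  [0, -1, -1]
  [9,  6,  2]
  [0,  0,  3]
e^{tA} =
  [-3*t*exp(3*t) + exp(3*t), -t*exp(3*t), t^2*exp(3*t)/2 - t*exp(3*t)]
  [9*t*exp(3*t), 3*t*exp(3*t) + exp(3*t), -3*t^2*exp(3*t)/2 + 2*t*exp(3*t)]
  [0, 0, exp(3*t)]

Strategy: write A = P · J · P⁻¹ where J is a Jordan canonical form, so e^{tA} = P · e^{tJ} · P⁻¹, and e^{tJ} can be computed block-by-block.

A has Jordan form
J =
  [3, 1, 0]
  [0, 3, 1]
  [0, 0, 3]
(up to reordering of blocks).

Per-block formulas:
  For a 3×3 Jordan block J_3(3): exp(t · J_3(3)) = e^(3t)·(I + t·N + (t^2/2)·N^2), where N is the 3×3 nilpotent shift.

After assembling e^{tJ} and conjugating by P, we get:

e^{tA} =
  [-3*t*exp(3*t) + exp(3*t), -t*exp(3*t), t^2*exp(3*t)/2 - t*exp(3*t)]
  [9*t*exp(3*t), 3*t*exp(3*t) + exp(3*t), -3*t^2*exp(3*t)/2 + 2*t*exp(3*t)]
  [0, 0, exp(3*t)]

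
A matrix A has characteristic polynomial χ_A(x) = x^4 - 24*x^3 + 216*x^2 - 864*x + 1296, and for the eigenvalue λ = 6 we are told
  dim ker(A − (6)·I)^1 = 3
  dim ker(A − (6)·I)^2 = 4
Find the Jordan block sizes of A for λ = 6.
Block sizes for λ = 6: [2, 1, 1]

From the dimensions of kernels of powers, the number of Jordan blocks of size at least j is d_j − d_{j−1} where d_j = dim ker(N^j) (with d_0 = 0). Computing the differences gives [3, 1].
The number of blocks of size exactly k is (#blocks of size ≥ k) − (#blocks of size ≥ k + 1), so the partition is: 2 block(s) of size 1, 1 block(s) of size 2.
In nonincreasing order the block sizes are [2, 1, 1].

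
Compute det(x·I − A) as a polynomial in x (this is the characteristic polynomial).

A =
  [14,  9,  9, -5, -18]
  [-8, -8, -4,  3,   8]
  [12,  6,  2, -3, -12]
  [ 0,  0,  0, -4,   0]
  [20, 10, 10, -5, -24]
x^5 + 20*x^4 + 160*x^3 + 640*x^2 + 1280*x + 1024

Expanding det(x·I − A) (e.g. by cofactor expansion or by noting that A is similar to its Jordan form J, which has the same characteristic polynomial as A) gives
  χ_A(x) = x^5 + 20*x^4 + 160*x^3 + 640*x^2 + 1280*x + 1024
which factors as (x + 4)^5. The eigenvalues (with algebraic multiplicities) are λ = -4 with multiplicity 5.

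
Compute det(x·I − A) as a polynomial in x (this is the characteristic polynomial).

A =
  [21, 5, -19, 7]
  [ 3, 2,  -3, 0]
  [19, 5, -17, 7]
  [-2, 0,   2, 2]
x^4 - 8*x^3 + 24*x^2 - 32*x + 16

Expanding det(x·I − A) (e.g. by cofactor expansion or by noting that A is similar to its Jordan form J, which has the same characteristic polynomial as A) gives
  χ_A(x) = x^4 - 8*x^3 + 24*x^2 - 32*x + 16
which factors as (x - 2)^4. The eigenvalues (with algebraic multiplicities) are λ = 2 with multiplicity 4.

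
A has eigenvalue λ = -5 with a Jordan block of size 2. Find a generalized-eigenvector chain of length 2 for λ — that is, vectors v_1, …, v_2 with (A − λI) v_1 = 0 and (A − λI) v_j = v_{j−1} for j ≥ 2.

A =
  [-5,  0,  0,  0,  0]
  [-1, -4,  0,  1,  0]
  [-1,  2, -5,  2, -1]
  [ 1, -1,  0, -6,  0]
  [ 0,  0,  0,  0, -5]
A Jordan chain for λ = -5 of length 2:
v_1 = (0, -1, -1, 1, 0)ᵀ
v_2 = (1, 0, 0, 0, 0)ᵀ

Let N = A − (-5)·I. We want v_2 with N^2 v_2 = 0 but N^1 v_2 ≠ 0; then v_{j-1} := N · v_j for j = 2, …, 2.

Pick v_2 = (1, 0, 0, 0, 0)ᵀ.
Then v_1 = N · v_2 = (0, -1, -1, 1, 0)ᵀ.

Sanity check: (A − (-5)·I) v_1 = (0, 0, 0, 0, 0)ᵀ = 0. ✓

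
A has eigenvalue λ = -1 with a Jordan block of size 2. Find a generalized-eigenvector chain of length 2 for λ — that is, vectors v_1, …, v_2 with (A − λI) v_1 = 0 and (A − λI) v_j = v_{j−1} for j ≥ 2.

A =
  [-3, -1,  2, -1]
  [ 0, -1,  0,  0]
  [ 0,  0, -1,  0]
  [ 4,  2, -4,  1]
A Jordan chain for λ = -1 of length 2:
v_1 = (-2, 0, 0, 4)ᵀ
v_2 = (1, 0, 0, 0)ᵀ

Let N = A − (-1)·I. We want v_2 with N^2 v_2 = 0 but N^1 v_2 ≠ 0; then v_{j-1} := N · v_j for j = 2, …, 2.

Pick v_2 = (1, 0, 0, 0)ᵀ.
Then v_1 = N · v_2 = (-2, 0, 0, 4)ᵀ.

Sanity check: (A − (-1)·I) v_1 = (0, 0, 0, 0)ᵀ = 0. ✓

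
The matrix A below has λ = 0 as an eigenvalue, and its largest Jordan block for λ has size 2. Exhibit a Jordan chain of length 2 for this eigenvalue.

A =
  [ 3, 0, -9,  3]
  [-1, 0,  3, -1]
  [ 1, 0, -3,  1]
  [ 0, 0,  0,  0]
A Jordan chain for λ = 0 of length 2:
v_1 = (3, -1, 1, 0)ᵀ
v_2 = (1, 0, 0, 0)ᵀ

Let N = A − (0)·I. We want v_2 with N^2 v_2 = 0 but N^1 v_2 ≠ 0; then v_{j-1} := N · v_j for j = 2, …, 2.

Pick v_2 = (1, 0, 0, 0)ᵀ.
Then v_1 = N · v_2 = (3, -1, 1, 0)ᵀ.

Sanity check: (A − (0)·I) v_1 = (0, 0, 0, 0)ᵀ = 0. ✓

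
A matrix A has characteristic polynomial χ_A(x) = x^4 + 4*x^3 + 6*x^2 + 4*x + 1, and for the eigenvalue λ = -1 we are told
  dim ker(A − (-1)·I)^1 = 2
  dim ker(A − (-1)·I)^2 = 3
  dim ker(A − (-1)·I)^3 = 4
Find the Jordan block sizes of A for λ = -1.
Block sizes for λ = -1: [3, 1]

From the dimensions of kernels of powers, the number of Jordan blocks of size at least j is d_j − d_{j−1} where d_j = dim ker(N^j) (with d_0 = 0). Computing the differences gives [2, 1, 1].
The number of blocks of size exactly k is (#blocks of size ≥ k) − (#blocks of size ≥ k + 1), so the partition is: 1 block(s) of size 1, 1 block(s) of size 3.
In nonincreasing order the block sizes are [3, 1].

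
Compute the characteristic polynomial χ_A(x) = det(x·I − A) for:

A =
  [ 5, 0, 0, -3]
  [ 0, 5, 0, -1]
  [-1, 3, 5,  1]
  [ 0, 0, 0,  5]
x^4 - 20*x^3 + 150*x^2 - 500*x + 625

Expanding det(x·I − A) (e.g. by cofactor expansion or by noting that A is similar to its Jordan form J, which has the same characteristic polynomial as A) gives
  χ_A(x) = x^4 - 20*x^3 + 150*x^2 - 500*x + 625
which factors as (x - 5)^4. The eigenvalues (with algebraic multiplicities) are λ = 5 with multiplicity 4.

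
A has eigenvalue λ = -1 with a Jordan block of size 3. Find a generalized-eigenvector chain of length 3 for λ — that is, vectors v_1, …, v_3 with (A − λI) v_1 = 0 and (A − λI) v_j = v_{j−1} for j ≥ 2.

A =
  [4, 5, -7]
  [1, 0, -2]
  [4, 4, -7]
A Jordan chain for λ = -1 of length 3:
v_1 = (2, -2, 0)ᵀ
v_2 = (5, 1, 4)ᵀ
v_3 = (1, 0, 0)ᵀ

Let N = A − (-1)·I. We want v_3 with N^3 v_3 = 0 but N^2 v_3 ≠ 0; then v_{j-1} := N · v_j for j = 3, …, 2.

Pick v_3 = (1, 0, 0)ᵀ.
Then v_2 = N · v_3 = (5, 1, 4)ᵀ.
Then v_1 = N · v_2 = (2, -2, 0)ᵀ.

Sanity check: (A − (-1)·I) v_1 = (0, 0, 0)ᵀ = 0. ✓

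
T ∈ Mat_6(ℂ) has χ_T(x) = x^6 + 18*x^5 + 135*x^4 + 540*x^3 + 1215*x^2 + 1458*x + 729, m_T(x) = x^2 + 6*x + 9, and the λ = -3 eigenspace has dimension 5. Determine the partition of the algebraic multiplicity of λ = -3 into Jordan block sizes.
Block sizes for λ = -3: [2, 1, 1, 1, 1]

Step 1 — from the characteristic polynomial, algebraic multiplicity of λ = -3 is 6. From dim ker(T − (-3)·I) = 5, there are exactly 5 Jordan blocks for λ = -3.
Step 2 — from the minimal polynomial, the factor (x + 3)^2 tells us the largest block for λ = -3 has size 2.
Step 3 — with total size 6, 5 blocks, and largest block 2, the block sizes (in nonincreasing order) are [2, 1, 1, 1, 1].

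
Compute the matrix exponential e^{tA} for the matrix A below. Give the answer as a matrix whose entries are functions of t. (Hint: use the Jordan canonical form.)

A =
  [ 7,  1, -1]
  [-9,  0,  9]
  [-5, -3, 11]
e^{tA} =
  [-3*t^2*exp(6*t)/2 + t*exp(6*t) + exp(6*t), -t^2*exp(6*t) + t*exp(6*t), 3*t^2*exp(6*t)/2 - t*exp(6*t)]
  [-9*t*exp(6*t), -6*t*exp(6*t) + exp(6*t), 9*t*exp(6*t)]
  [-3*t^2*exp(6*t)/2 - 5*t*exp(6*t), -t^2*exp(6*t) - 3*t*exp(6*t), 3*t^2*exp(6*t)/2 + 5*t*exp(6*t) + exp(6*t)]

Strategy: write A = P · J · P⁻¹ where J is a Jordan canonical form, so e^{tA} = P · e^{tJ} · P⁻¹, and e^{tJ} can be computed block-by-block.

A has Jordan form
J =
  [6, 1, 0]
  [0, 6, 1]
  [0, 0, 6]
(up to reordering of blocks).

Per-block formulas:
  For a 3×3 Jordan block J_3(6): exp(t · J_3(6)) = e^(6t)·(I + t·N + (t^2/2)·N^2), where N is the 3×3 nilpotent shift.

After assembling e^{tJ} and conjugating by P, we get:

e^{tA} =
  [-3*t^2*exp(6*t)/2 + t*exp(6*t) + exp(6*t), -t^2*exp(6*t) + t*exp(6*t), 3*t^2*exp(6*t)/2 - t*exp(6*t)]
  [-9*t*exp(6*t), -6*t*exp(6*t) + exp(6*t), 9*t*exp(6*t)]
  [-3*t^2*exp(6*t)/2 - 5*t*exp(6*t), -t^2*exp(6*t) - 3*t*exp(6*t), 3*t^2*exp(6*t)/2 + 5*t*exp(6*t) + exp(6*t)]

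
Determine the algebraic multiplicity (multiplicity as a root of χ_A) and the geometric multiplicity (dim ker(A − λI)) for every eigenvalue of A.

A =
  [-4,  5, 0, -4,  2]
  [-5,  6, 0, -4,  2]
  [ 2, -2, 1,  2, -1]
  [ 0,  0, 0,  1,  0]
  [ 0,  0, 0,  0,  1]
λ = 1: alg = 5, geom = 3

Step 1 — factor the characteristic polynomial to read off the algebraic multiplicities:
  χ_A(x) = (x - 1)^5

Step 2 — compute geometric multiplicities via the rank-nullity identity g(λ) = n − rank(A − λI):
  rank(A − (1)·I) = 2, so dim ker(A − (1)·I) = n − 2 = 3

Summary:
  λ = 1: algebraic multiplicity = 5, geometric multiplicity = 3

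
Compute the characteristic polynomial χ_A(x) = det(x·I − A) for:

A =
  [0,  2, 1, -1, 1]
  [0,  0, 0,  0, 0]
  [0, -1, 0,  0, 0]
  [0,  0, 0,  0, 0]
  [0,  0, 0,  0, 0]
x^5

Expanding det(x·I − A) (e.g. by cofactor expansion or by noting that A is similar to its Jordan form J, which has the same characteristic polynomial as A) gives
  χ_A(x) = x^5
which factors as x^5. The eigenvalues (with algebraic multiplicities) are λ = 0 with multiplicity 5.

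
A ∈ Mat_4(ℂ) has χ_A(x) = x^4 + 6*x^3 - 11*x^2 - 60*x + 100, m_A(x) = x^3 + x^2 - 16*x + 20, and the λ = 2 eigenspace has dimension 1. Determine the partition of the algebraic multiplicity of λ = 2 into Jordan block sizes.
Block sizes for λ = 2: [2]

Step 1 — from the characteristic polynomial, algebraic multiplicity of λ = 2 is 2. From dim ker(A − (2)·I) = 1, there are exactly 1 Jordan blocks for λ = 2.
Step 2 — from the minimal polynomial, the factor (x − 2)^2 tells us the largest block for λ = 2 has size 2.
Step 3 — with total size 2, 1 blocks, and largest block 2, the block sizes (in nonincreasing order) are [2].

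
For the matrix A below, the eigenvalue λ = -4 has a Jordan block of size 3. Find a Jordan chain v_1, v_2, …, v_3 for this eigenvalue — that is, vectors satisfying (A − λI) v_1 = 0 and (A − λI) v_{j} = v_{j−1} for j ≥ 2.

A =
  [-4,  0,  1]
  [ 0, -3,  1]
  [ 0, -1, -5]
A Jordan chain for λ = -4 of length 3:
v_1 = (-1, 0, 0)ᵀ
v_2 = (0, 1, -1)ᵀ
v_3 = (0, 1, 0)ᵀ

Let N = A − (-4)·I. We want v_3 with N^3 v_3 = 0 but N^2 v_3 ≠ 0; then v_{j-1} := N · v_j for j = 3, …, 2.

Pick v_3 = (0, 1, 0)ᵀ.
Then v_2 = N · v_3 = (0, 1, -1)ᵀ.
Then v_1 = N · v_2 = (-1, 0, 0)ᵀ.

Sanity check: (A − (-4)·I) v_1 = (0, 0, 0)ᵀ = 0. ✓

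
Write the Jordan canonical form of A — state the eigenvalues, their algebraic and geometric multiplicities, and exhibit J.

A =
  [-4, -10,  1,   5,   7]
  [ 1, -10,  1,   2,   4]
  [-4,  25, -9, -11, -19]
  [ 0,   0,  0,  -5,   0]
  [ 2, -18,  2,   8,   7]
J_3(-5) ⊕ J_1(-5) ⊕ J_1(-1)

The characteristic polynomial is
  det(x·I − A) = x^5 + 21*x^4 + 170*x^3 + 650*x^2 + 1125*x + 625 = (x + 1)*(x + 5)^4

Eigenvalues and multiplicities (the geometric multiplicity of λ is n − rank(A − λI), which equals the number of Jordan blocks for λ):
  λ = -5: algebraic multiplicity = 4, geometric multiplicity = 2
  λ = -1: algebraic multiplicity = 1, geometric multiplicity = 1

Determining the block sizes for each eigenvalue:
  λ = -5: with am = 4 and gm = 2, the partition is not yet determined (e.g. several partitions of 4 into 2 parts exist). Let N = A − (-5)·I. Computing rank(N^1) = 3, rank(N^2) = 2, rank(N^3) = 1; the number of blocks of size ≥ j is rank(N^{j−1}) − rank(N^j), giving [2, 1, 1]. So we have 1 block(s) of size 3, 1 block(s) of size 1 → block sizes [3, 1]
  λ = -1: one block (gm = 1), so the single block has size am = 1 → block sizes [1]

Assembling the blocks gives a Jordan form
J =
  [-5,  1,  0,  0,  0]
  [ 0, -5,  1,  0,  0]
  [ 0,  0, -5,  0,  0]
  [ 0,  0,  0, -5,  0]
  [ 0,  0,  0,  0, -1]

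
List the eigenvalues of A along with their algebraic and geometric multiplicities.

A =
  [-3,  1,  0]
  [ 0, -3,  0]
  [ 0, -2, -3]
λ = -3: alg = 3, geom = 2

Step 1 — factor the characteristic polynomial to read off the algebraic multiplicities:
  χ_A(x) = (x + 3)^3

Step 2 — compute geometric multiplicities via the rank-nullity identity g(λ) = n − rank(A − λI):
  rank(A − (-3)·I) = 1, so dim ker(A − (-3)·I) = n − 1 = 2

Summary:
  λ = -3: algebraic multiplicity = 3, geometric multiplicity = 2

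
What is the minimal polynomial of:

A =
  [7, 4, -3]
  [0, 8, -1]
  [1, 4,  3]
x^3 - 18*x^2 + 108*x - 216

The characteristic polynomial is χ_A(x) = (x - 6)^3, so the eigenvalues are known. The minimal polynomial is
  m_A(x) = Π_λ (x − λ)^{k_λ}
where k_λ is the size of the *largest* Jordan block for λ (equivalently, the smallest k with (A − λI)^k v = 0 for every generalised eigenvector v of λ).

  λ = 6: largest Jordan block has size 3, contributing (x − 6)^3

So m_A(x) = (x - 6)^3 = x^3 - 18*x^2 + 108*x - 216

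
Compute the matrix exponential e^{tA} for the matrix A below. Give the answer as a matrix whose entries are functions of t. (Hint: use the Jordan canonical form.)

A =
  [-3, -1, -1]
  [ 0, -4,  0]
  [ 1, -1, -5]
e^{tA} =
  [t*exp(-4*t) + exp(-4*t), -t*exp(-4*t), -t*exp(-4*t)]
  [0, exp(-4*t), 0]
  [t*exp(-4*t), -t*exp(-4*t), -t*exp(-4*t) + exp(-4*t)]

Strategy: write A = P · J · P⁻¹ where J is a Jordan canonical form, so e^{tA} = P · e^{tJ} · P⁻¹, and e^{tJ} can be computed block-by-block.

A has Jordan form
J =
  [-4,  1,  0]
  [ 0, -4,  0]
  [ 0,  0, -4]
(up to reordering of blocks).

Per-block formulas:
  For a 1×1 block at λ = -4: exp(t · [-4]) = [e^(-4t)].
  For a 2×2 Jordan block J_2(-4): exp(t · J_2(-4)) = e^(-4t)·(I + t·N), where N is the 2×2 nilpotent shift.

After assembling e^{tJ} and conjugating by P, we get:

e^{tA} =
  [t*exp(-4*t) + exp(-4*t), -t*exp(-4*t), -t*exp(-4*t)]
  [0, exp(-4*t), 0]
  [t*exp(-4*t), -t*exp(-4*t), -t*exp(-4*t) + exp(-4*t)]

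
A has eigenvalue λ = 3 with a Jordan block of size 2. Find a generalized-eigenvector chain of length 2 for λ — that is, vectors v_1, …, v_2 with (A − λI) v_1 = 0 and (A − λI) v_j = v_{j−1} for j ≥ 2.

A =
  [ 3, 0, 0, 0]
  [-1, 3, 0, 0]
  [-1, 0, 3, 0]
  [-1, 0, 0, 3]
A Jordan chain for λ = 3 of length 2:
v_1 = (0, -1, -1, -1)ᵀ
v_2 = (1, 0, 0, 0)ᵀ

Let N = A − (3)·I. We want v_2 with N^2 v_2 = 0 but N^1 v_2 ≠ 0; then v_{j-1} := N · v_j for j = 2, …, 2.

Pick v_2 = (1, 0, 0, 0)ᵀ.
Then v_1 = N · v_2 = (0, -1, -1, -1)ᵀ.

Sanity check: (A − (3)·I) v_1 = (0, 0, 0, 0)ᵀ = 0. ✓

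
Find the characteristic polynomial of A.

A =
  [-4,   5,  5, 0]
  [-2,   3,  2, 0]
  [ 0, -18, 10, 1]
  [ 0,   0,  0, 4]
x^4 - 13*x^3 + 60*x^2 - 112*x + 64

Expanding det(x·I − A) (e.g. by cofactor expansion or by noting that A is similar to its Jordan form J, which has the same characteristic polynomial as A) gives
  χ_A(x) = x^4 - 13*x^3 + 60*x^2 - 112*x + 64
which factors as (x - 4)^3*(x - 1). The eigenvalues (with algebraic multiplicities) are λ = 1 with multiplicity 1, λ = 4 with multiplicity 3.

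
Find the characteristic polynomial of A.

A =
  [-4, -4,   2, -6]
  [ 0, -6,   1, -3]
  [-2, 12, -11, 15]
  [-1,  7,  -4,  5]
x^4 + 16*x^3 + 96*x^2 + 256*x + 256

Expanding det(x·I − A) (e.g. by cofactor expansion or by noting that A is similar to its Jordan form J, which has the same characteristic polynomial as A) gives
  χ_A(x) = x^4 + 16*x^3 + 96*x^2 + 256*x + 256
which factors as (x + 4)^4. The eigenvalues (with algebraic multiplicities) are λ = -4 with multiplicity 4.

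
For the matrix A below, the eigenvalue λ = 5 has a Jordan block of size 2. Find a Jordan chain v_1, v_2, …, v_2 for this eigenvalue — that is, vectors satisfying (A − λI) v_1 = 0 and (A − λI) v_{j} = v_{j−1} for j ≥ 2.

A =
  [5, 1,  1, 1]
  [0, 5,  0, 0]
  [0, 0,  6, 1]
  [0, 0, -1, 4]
A Jordan chain for λ = 5 of length 2:
v_1 = (1, 0, 0, 0)ᵀ
v_2 = (0, 1, 0, 0)ᵀ

Let N = A − (5)·I. We want v_2 with N^2 v_2 = 0 but N^1 v_2 ≠ 0; then v_{j-1} := N · v_j for j = 2, …, 2.

Pick v_2 = (0, 1, 0, 0)ᵀ.
Then v_1 = N · v_2 = (1, 0, 0, 0)ᵀ.

Sanity check: (A − (5)·I) v_1 = (0, 0, 0, 0)ᵀ = 0. ✓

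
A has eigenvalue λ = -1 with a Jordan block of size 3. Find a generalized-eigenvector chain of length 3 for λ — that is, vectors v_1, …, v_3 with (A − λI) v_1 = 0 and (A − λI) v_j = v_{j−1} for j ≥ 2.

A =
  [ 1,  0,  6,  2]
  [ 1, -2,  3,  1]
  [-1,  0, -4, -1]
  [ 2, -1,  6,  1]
A Jordan chain for λ = -1 of length 3:
v_1 = (2, 0, -1, 1)ᵀ
v_2 = (2, 1, -1, 2)ᵀ
v_3 = (1, 0, 0, 0)ᵀ

Let N = A − (-1)·I. We want v_3 with N^3 v_3 = 0 but N^2 v_3 ≠ 0; then v_{j-1} := N · v_j for j = 3, …, 2.

Pick v_3 = (1, 0, 0, 0)ᵀ.
Then v_2 = N · v_3 = (2, 1, -1, 2)ᵀ.
Then v_1 = N · v_2 = (2, 0, -1, 1)ᵀ.

Sanity check: (A − (-1)·I) v_1 = (0, 0, 0, 0)ᵀ = 0. ✓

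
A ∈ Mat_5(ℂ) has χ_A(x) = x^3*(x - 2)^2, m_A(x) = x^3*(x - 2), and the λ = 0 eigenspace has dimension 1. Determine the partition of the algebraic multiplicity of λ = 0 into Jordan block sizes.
Block sizes for λ = 0: [3]

Step 1 — from the characteristic polynomial, algebraic multiplicity of λ = 0 is 3. From dim ker(A − (0)·I) = 1, there are exactly 1 Jordan blocks for λ = 0.
Step 2 — from the minimal polynomial, the factor (x − 0)^3 tells us the largest block for λ = 0 has size 3.
Step 3 — with total size 3, 1 blocks, and largest block 3, the block sizes (in nonincreasing order) are [3].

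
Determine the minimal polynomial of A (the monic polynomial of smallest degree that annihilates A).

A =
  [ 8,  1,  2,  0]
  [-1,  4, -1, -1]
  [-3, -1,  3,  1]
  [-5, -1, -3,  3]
x^3 - 14*x^2 + 65*x - 100

The characteristic polynomial is χ_A(x) = (x - 5)^2*(x - 4)^2, so the eigenvalues are known. The minimal polynomial is
  m_A(x) = Π_λ (x − λ)^{k_λ}
where k_λ is the size of the *largest* Jordan block for λ (equivalently, the smallest k with (A − λI)^k v = 0 for every generalised eigenvector v of λ).

  λ = 4: largest Jordan block has size 1, contributing (x − 4)
  λ = 5: largest Jordan block has size 2, contributing (x − 5)^2

So m_A(x) = (x - 5)^2*(x - 4) = x^3 - 14*x^2 + 65*x - 100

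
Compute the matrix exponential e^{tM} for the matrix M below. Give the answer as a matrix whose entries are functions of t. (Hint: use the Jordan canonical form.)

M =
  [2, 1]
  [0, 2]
e^{tM} =
  [exp(2*t), t*exp(2*t)]
  [0, exp(2*t)]

Strategy: write M = P · J · P⁻¹ where J is a Jordan canonical form, so e^{tM} = P · e^{tJ} · P⁻¹, and e^{tJ} can be computed block-by-block.

M has Jordan form
J =
  [2, 1]
  [0, 2]
(up to reordering of blocks).

Per-block formulas:
  For a 2×2 Jordan block J_2(2): exp(t · J_2(2)) = e^(2t)·(I + t·N), where N is the 2×2 nilpotent shift.

After assembling e^{tJ} and conjugating by P, we get:

e^{tM} =
  [exp(2*t), t*exp(2*t)]
  [0, exp(2*t)]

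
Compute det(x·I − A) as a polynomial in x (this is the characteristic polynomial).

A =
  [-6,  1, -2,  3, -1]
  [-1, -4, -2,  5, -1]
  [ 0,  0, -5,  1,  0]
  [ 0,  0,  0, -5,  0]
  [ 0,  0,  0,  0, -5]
x^5 + 25*x^4 + 250*x^3 + 1250*x^2 + 3125*x + 3125

Expanding det(x·I − A) (e.g. by cofactor expansion or by noting that A is similar to its Jordan form J, which has the same characteristic polynomial as A) gives
  χ_A(x) = x^5 + 25*x^4 + 250*x^3 + 1250*x^2 + 3125*x + 3125
which factors as (x + 5)^5. The eigenvalues (with algebraic multiplicities) are λ = -5 with multiplicity 5.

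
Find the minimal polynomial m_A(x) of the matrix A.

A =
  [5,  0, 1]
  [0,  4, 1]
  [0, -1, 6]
x^3 - 15*x^2 + 75*x - 125

The characteristic polynomial is χ_A(x) = (x - 5)^3, so the eigenvalues are known. The minimal polynomial is
  m_A(x) = Π_λ (x − λ)^{k_λ}
where k_λ is the size of the *largest* Jordan block for λ (equivalently, the smallest k with (A − λI)^k v = 0 for every generalised eigenvector v of λ).

  λ = 5: largest Jordan block has size 3, contributing (x − 5)^3

So m_A(x) = (x - 5)^3 = x^3 - 15*x^2 + 75*x - 125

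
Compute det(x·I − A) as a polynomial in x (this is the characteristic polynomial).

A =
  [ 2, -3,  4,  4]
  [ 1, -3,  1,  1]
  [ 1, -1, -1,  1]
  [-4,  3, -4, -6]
x^4 + 8*x^3 + 24*x^2 + 32*x + 16

Expanding det(x·I − A) (e.g. by cofactor expansion or by noting that A is similar to its Jordan form J, which has the same characteristic polynomial as A) gives
  χ_A(x) = x^4 + 8*x^3 + 24*x^2 + 32*x + 16
which factors as (x + 2)^4. The eigenvalues (with algebraic multiplicities) are λ = -2 with multiplicity 4.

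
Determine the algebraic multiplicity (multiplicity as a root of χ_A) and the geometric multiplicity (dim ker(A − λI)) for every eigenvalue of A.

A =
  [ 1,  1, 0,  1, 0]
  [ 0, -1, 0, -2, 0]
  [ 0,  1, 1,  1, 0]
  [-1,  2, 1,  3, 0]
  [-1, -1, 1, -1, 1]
λ = 1: alg = 5, geom = 3

Step 1 — factor the characteristic polynomial to read off the algebraic multiplicities:
  χ_A(x) = (x - 1)^5

Step 2 — compute geometric multiplicities via the rank-nullity identity g(λ) = n − rank(A − λI):
  rank(A − (1)·I) = 2, so dim ker(A − (1)·I) = n − 2 = 3

Summary:
  λ = 1: algebraic multiplicity = 5, geometric multiplicity = 3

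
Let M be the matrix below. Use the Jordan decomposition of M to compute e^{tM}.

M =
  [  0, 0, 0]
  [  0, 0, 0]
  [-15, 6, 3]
e^{tM} =
  [1, 0, 0]
  [0, 1, 0]
  [5 - 5*exp(3*t), 2*exp(3*t) - 2, exp(3*t)]

Strategy: write M = P · J · P⁻¹ where J is a Jordan canonical form, so e^{tM} = P · e^{tJ} · P⁻¹, and e^{tJ} can be computed block-by-block.

M has Jordan form
J =
  [0, 0, 0]
  [0, 0, 0]
  [0, 0, 3]
(up to reordering of blocks).

Per-block formulas:
  For a 1×1 block at λ = 0: exp(t · [0]) = [e^(0t)].
  For a 1×1 block at λ = 3: exp(t · [3]) = [e^(3t)].

After assembling e^{tJ} and conjugating by P, we get:

e^{tM} =
  [1, 0, 0]
  [0, 1, 0]
  [5 - 5*exp(3*t), 2*exp(3*t) - 2, exp(3*t)]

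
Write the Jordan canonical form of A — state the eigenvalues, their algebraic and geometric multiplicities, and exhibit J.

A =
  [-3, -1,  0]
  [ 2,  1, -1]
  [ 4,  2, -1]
J_3(-1)

The characteristic polynomial is
  det(x·I − A) = x^3 + 3*x^2 + 3*x + 1 = (x + 1)^3

Eigenvalues and multiplicities (the geometric multiplicity of λ is n − rank(A − λI), which equals the number of Jordan blocks for λ):
  λ = -1: algebraic multiplicity = 3, geometric multiplicity = 1

Determining the block sizes for each eigenvalue:
  λ = -1: one block (gm = 1), so the single block has size am = 3 → block sizes [3]

Assembling the blocks gives a Jordan form
J =
  [-1,  1,  0]
  [ 0, -1,  1]
  [ 0,  0, -1]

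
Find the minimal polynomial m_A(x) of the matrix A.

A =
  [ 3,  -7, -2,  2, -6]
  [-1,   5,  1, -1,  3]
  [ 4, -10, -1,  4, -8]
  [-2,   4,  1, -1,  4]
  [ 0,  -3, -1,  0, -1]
x^3 - 3*x^2 + 3*x - 1

The characteristic polynomial is χ_A(x) = (x - 1)^5, so the eigenvalues are known. The minimal polynomial is
  m_A(x) = Π_λ (x − λ)^{k_λ}
where k_λ is the size of the *largest* Jordan block for λ (equivalently, the smallest k with (A − λI)^k v = 0 for every generalised eigenvector v of λ).

  λ = 1: largest Jordan block has size 3, contributing (x − 1)^3

So m_A(x) = (x - 1)^3 = x^3 - 3*x^2 + 3*x - 1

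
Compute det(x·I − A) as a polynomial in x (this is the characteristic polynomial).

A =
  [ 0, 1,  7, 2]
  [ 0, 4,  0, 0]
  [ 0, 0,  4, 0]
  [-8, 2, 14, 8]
x^4 - 16*x^3 + 96*x^2 - 256*x + 256

Expanding det(x·I − A) (e.g. by cofactor expansion or by noting that A is similar to its Jordan form J, which has the same characteristic polynomial as A) gives
  χ_A(x) = x^4 - 16*x^3 + 96*x^2 - 256*x + 256
which factors as (x - 4)^4. The eigenvalues (with algebraic multiplicities) are λ = 4 with multiplicity 4.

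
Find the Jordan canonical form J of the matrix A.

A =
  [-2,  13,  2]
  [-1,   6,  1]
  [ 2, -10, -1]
J_3(1)

The characteristic polynomial is
  det(x·I − A) = x^3 - 3*x^2 + 3*x - 1 = (x - 1)^3

Eigenvalues and multiplicities (the geometric multiplicity of λ is n − rank(A − λI), which equals the number of Jordan blocks for λ):
  λ = 1: algebraic multiplicity = 3, geometric multiplicity = 1

Determining the block sizes for each eigenvalue:
  λ = 1: one block (gm = 1), so the single block has size am = 3 → block sizes [3]

Assembling the blocks gives a Jordan form
J =
  [1, 1, 0]
  [0, 1, 1]
  [0, 0, 1]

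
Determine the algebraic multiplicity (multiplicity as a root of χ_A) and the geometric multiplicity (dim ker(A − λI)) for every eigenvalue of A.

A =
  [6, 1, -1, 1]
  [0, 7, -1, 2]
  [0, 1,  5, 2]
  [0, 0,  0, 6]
λ = 6: alg = 4, geom = 2

Step 1 — factor the characteristic polynomial to read off the algebraic multiplicities:
  χ_A(x) = (x - 6)^4

Step 2 — compute geometric multiplicities via the rank-nullity identity g(λ) = n − rank(A − λI):
  rank(A − (6)·I) = 2, so dim ker(A − (6)·I) = n − 2 = 2

Summary:
  λ = 6: algebraic multiplicity = 4, geometric multiplicity = 2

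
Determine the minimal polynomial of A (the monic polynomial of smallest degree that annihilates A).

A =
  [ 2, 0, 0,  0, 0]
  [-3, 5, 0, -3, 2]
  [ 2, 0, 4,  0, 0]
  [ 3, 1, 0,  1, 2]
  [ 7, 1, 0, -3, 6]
x^3 - 10*x^2 + 32*x - 32

The characteristic polynomial is χ_A(x) = (x - 4)^4*(x - 2), so the eigenvalues are known. The minimal polynomial is
  m_A(x) = Π_λ (x − λ)^{k_λ}
where k_λ is the size of the *largest* Jordan block for λ (equivalently, the smallest k with (A − λI)^k v = 0 for every generalised eigenvector v of λ).

  λ = 2: largest Jordan block has size 1, contributing (x − 2)
  λ = 4: largest Jordan block has size 2, contributing (x − 4)^2

So m_A(x) = (x - 4)^2*(x - 2) = x^3 - 10*x^2 + 32*x - 32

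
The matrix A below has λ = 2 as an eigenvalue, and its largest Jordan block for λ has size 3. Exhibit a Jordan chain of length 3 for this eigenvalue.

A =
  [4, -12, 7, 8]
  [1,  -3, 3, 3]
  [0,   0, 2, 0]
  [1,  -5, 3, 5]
A Jordan chain for λ = 2 of length 3:
v_1 = (-4, -2, 0, -2)ᵀ
v_2 = (-12, -5, 0, -5)ᵀ
v_3 = (0, 1, 0, 0)ᵀ

Let N = A − (2)·I. We want v_3 with N^3 v_3 = 0 but N^2 v_3 ≠ 0; then v_{j-1} := N · v_j for j = 3, …, 2.

Pick v_3 = (0, 1, 0, 0)ᵀ.
Then v_2 = N · v_3 = (-12, -5, 0, -5)ᵀ.
Then v_1 = N · v_2 = (-4, -2, 0, -2)ᵀ.

Sanity check: (A − (2)·I) v_1 = (0, 0, 0, 0)ᵀ = 0. ✓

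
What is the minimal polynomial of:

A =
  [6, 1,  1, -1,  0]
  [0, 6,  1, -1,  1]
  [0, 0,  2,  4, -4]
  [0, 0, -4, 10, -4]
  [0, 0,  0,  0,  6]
x^3 - 18*x^2 + 108*x - 216

The characteristic polynomial is χ_A(x) = (x - 6)^5, so the eigenvalues are known. The minimal polynomial is
  m_A(x) = Π_λ (x − λ)^{k_λ}
where k_λ is the size of the *largest* Jordan block for λ (equivalently, the smallest k with (A − λI)^k v = 0 for every generalised eigenvector v of λ).

  λ = 6: largest Jordan block has size 3, contributing (x − 6)^3

So m_A(x) = (x - 6)^3 = x^3 - 18*x^2 + 108*x - 216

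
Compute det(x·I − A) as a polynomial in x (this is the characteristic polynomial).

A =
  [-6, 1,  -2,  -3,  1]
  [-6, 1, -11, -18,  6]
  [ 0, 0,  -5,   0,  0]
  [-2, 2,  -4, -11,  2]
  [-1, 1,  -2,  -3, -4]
x^5 + 25*x^4 + 250*x^3 + 1250*x^2 + 3125*x + 3125

Expanding det(x·I − A) (e.g. by cofactor expansion or by noting that A is similar to its Jordan form J, which has the same characteristic polynomial as A) gives
  χ_A(x) = x^5 + 25*x^4 + 250*x^3 + 1250*x^2 + 3125*x + 3125
which factors as (x + 5)^5. The eigenvalues (with algebraic multiplicities) are λ = -5 with multiplicity 5.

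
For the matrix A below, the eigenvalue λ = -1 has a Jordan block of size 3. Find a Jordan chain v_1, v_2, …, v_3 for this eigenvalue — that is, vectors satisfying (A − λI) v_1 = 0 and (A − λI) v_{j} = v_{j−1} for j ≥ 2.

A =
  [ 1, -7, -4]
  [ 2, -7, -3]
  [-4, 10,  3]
A Jordan chain for λ = -1 of length 3:
v_1 = (6, 4, -4)ᵀ
v_2 = (2, 2, -4)ᵀ
v_3 = (1, 0, 0)ᵀ

Let N = A − (-1)·I. We want v_3 with N^3 v_3 = 0 but N^2 v_3 ≠ 0; then v_{j-1} := N · v_j for j = 3, …, 2.

Pick v_3 = (1, 0, 0)ᵀ.
Then v_2 = N · v_3 = (2, 2, -4)ᵀ.
Then v_1 = N · v_2 = (6, 4, -4)ᵀ.

Sanity check: (A − (-1)·I) v_1 = (0, 0, 0)ᵀ = 0. ✓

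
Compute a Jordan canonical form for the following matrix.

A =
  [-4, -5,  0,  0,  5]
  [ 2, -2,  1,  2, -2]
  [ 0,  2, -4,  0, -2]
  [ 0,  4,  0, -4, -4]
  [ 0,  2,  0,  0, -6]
J_3(-4) ⊕ J_1(-4) ⊕ J_1(-4)

The characteristic polynomial is
  det(x·I − A) = x^5 + 20*x^4 + 160*x^3 + 640*x^2 + 1280*x + 1024 = (x + 4)^5

Eigenvalues and multiplicities (the geometric multiplicity of λ is n − rank(A − λI), which equals the number of Jordan blocks for λ):
  λ = -4: algebraic multiplicity = 5, geometric multiplicity = 3

Determining the block sizes for each eigenvalue:
  λ = -4: with am = 5 and gm = 3, the partition is not yet determined (e.g. several partitions of 5 into 3 parts exist). Let N = A − (-4)·I. Computing rank(N^1) = 2, rank(N^2) = 1, rank(N^3) = 0; the number of blocks of size ≥ j is rank(N^{j−1}) − rank(N^j), giving [3, 1, 1]. So we have 1 block(s) of size 3, 2 block(s) of size 1 → block sizes [3, 1, 1]

Assembling the blocks gives a Jordan form
J =
  [-4,  1,  0,  0,  0]
  [ 0, -4,  1,  0,  0]
  [ 0,  0, -4,  0,  0]
  [ 0,  0,  0, -4,  0]
  [ 0,  0,  0,  0, -4]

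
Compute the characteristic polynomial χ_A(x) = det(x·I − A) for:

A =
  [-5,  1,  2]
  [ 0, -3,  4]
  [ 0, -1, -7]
x^3 + 15*x^2 + 75*x + 125

Expanding det(x·I − A) (e.g. by cofactor expansion or by noting that A is similar to its Jordan form J, which has the same characteristic polynomial as A) gives
  χ_A(x) = x^3 + 15*x^2 + 75*x + 125
which factors as (x + 5)^3. The eigenvalues (with algebraic multiplicities) are λ = -5 with multiplicity 3.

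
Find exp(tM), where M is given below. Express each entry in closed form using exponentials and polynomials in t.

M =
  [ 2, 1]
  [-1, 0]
e^{tM} =
  [t*exp(t) + exp(t), t*exp(t)]
  [-t*exp(t), -t*exp(t) + exp(t)]

Strategy: write M = P · J · P⁻¹ where J is a Jordan canonical form, so e^{tM} = P · e^{tJ} · P⁻¹, and e^{tJ} can be computed block-by-block.

M has Jordan form
J =
  [1, 1]
  [0, 1]
(up to reordering of blocks).

Per-block formulas:
  For a 2×2 Jordan block J_2(1): exp(t · J_2(1)) = e^(1t)·(I + t·N), where N is the 2×2 nilpotent shift.

After assembling e^{tJ} and conjugating by P, we get:

e^{tM} =
  [t*exp(t) + exp(t), t*exp(t)]
  [-t*exp(t), -t*exp(t) + exp(t)]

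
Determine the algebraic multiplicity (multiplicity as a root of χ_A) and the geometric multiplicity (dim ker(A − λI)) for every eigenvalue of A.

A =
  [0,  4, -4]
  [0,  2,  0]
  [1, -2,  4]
λ = 2: alg = 3, geom = 2

Step 1 — factor the characteristic polynomial to read off the algebraic multiplicities:
  χ_A(x) = (x - 2)^3

Step 2 — compute geometric multiplicities via the rank-nullity identity g(λ) = n − rank(A − λI):
  rank(A − (2)·I) = 1, so dim ker(A − (2)·I) = n − 1 = 2

Summary:
  λ = 2: algebraic multiplicity = 3, geometric multiplicity = 2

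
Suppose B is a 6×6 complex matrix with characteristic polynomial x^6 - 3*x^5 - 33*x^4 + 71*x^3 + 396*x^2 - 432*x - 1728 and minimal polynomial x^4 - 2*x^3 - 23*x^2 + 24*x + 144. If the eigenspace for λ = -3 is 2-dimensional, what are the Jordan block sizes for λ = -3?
Block sizes for λ = -3: [2, 1]

Step 1 — from the characteristic polynomial, algebraic multiplicity of λ = -3 is 3. From dim ker(B − (-3)·I) = 2, there are exactly 2 Jordan blocks for λ = -3.
Step 2 — from the minimal polynomial, the factor (x + 3)^2 tells us the largest block for λ = -3 has size 2.
Step 3 — with total size 3, 2 blocks, and largest block 2, the block sizes (in nonincreasing order) are [2, 1].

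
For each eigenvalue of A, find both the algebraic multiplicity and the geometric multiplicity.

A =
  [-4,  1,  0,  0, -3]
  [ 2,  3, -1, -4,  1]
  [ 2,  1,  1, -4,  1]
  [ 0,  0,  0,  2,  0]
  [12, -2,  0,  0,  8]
λ = 2: alg = 5, geom = 3

Step 1 — factor the characteristic polynomial to read off the algebraic multiplicities:
  χ_A(x) = (x - 2)^5

Step 2 — compute geometric multiplicities via the rank-nullity identity g(λ) = n − rank(A − λI):
  rank(A − (2)·I) = 2, so dim ker(A − (2)·I) = n − 2 = 3

Summary:
  λ = 2: algebraic multiplicity = 5, geometric multiplicity = 3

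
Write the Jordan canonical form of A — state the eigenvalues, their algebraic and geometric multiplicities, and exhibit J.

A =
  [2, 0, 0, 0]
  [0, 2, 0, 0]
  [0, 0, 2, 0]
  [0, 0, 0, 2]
J_1(2) ⊕ J_1(2) ⊕ J_1(2) ⊕ J_1(2)

The characteristic polynomial is
  det(x·I − A) = x^4 - 8*x^3 + 24*x^2 - 32*x + 16 = (x - 2)^4

Eigenvalues and multiplicities (the geometric multiplicity of λ is n − rank(A − λI), which equals the number of Jordan blocks for λ):
  λ = 2: algebraic multiplicity = 4, geometric multiplicity = 4

Determining the block sizes for each eigenvalue:
  λ = 2: gm = am = 4, so every block has size 1 → block sizes [1, 1, 1, 1]

Assembling the blocks gives a Jordan form
J =
  [2, 0, 0, 0]
  [0, 2, 0, 0]
  [0, 0, 2, 0]
  [0, 0, 0, 2]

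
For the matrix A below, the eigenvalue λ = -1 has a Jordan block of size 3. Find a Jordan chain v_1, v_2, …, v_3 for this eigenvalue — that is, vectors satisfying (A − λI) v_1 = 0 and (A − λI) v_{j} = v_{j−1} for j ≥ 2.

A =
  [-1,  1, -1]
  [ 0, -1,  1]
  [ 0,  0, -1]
A Jordan chain for λ = -1 of length 3:
v_1 = (1, 0, 0)ᵀ
v_2 = (-1, 1, 0)ᵀ
v_3 = (0, 0, 1)ᵀ

Let N = A − (-1)·I. We want v_3 with N^3 v_3 = 0 but N^2 v_3 ≠ 0; then v_{j-1} := N · v_j for j = 3, …, 2.

Pick v_3 = (0, 0, 1)ᵀ.
Then v_2 = N · v_3 = (-1, 1, 0)ᵀ.
Then v_1 = N · v_2 = (1, 0, 0)ᵀ.

Sanity check: (A − (-1)·I) v_1 = (0, 0, 0)ᵀ = 0. ✓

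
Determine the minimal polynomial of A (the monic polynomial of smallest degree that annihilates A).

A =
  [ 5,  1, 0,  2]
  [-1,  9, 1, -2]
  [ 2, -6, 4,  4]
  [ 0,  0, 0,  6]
x^3 - 18*x^2 + 108*x - 216

The characteristic polynomial is χ_A(x) = (x - 6)^4, so the eigenvalues are known. The minimal polynomial is
  m_A(x) = Π_λ (x − λ)^{k_λ}
where k_λ is the size of the *largest* Jordan block for λ (equivalently, the smallest k with (A − λI)^k v = 0 for every generalised eigenvector v of λ).

  λ = 6: largest Jordan block has size 3, contributing (x − 6)^3

So m_A(x) = (x - 6)^3 = x^3 - 18*x^2 + 108*x - 216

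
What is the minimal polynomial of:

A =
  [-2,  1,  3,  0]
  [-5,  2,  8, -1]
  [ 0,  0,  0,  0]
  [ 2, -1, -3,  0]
x^3

The characteristic polynomial is χ_A(x) = x^4, so the eigenvalues are known. The minimal polynomial is
  m_A(x) = Π_λ (x − λ)^{k_λ}
where k_λ is the size of the *largest* Jordan block for λ (equivalently, the smallest k with (A − λI)^k v = 0 for every generalised eigenvector v of λ).

  λ = 0: largest Jordan block has size 3, contributing (x − 0)^3

So m_A(x) = x^3 = x^3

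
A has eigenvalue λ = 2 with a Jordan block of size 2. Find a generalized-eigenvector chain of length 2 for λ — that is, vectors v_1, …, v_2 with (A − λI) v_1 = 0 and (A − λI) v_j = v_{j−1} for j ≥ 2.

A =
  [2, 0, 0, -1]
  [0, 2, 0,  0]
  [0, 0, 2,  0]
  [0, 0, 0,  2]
A Jordan chain for λ = 2 of length 2:
v_1 = (-1, 0, 0, 0)ᵀ
v_2 = (0, 0, 0, 1)ᵀ

Let N = A − (2)·I. We want v_2 with N^2 v_2 = 0 but N^1 v_2 ≠ 0; then v_{j-1} := N · v_j for j = 2, …, 2.

Pick v_2 = (0, 0, 0, 1)ᵀ.
Then v_1 = N · v_2 = (-1, 0, 0, 0)ᵀ.

Sanity check: (A − (2)·I) v_1 = (0, 0, 0, 0)ᵀ = 0. ✓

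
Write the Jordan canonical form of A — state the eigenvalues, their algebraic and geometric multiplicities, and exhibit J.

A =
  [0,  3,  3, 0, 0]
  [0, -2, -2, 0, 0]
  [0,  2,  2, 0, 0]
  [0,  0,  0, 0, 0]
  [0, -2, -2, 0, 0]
J_2(0) ⊕ J_1(0) ⊕ J_1(0) ⊕ J_1(0)

The characteristic polynomial is
  det(x·I − A) = x^5

Eigenvalues and multiplicities (the geometric multiplicity of λ is n − rank(A − λI), which equals the number of Jordan blocks for λ):
  λ = 0: algebraic multiplicity = 5, geometric multiplicity = 4

Determining the block sizes for each eigenvalue:
  λ = 0: 4 blocks summing to 5 forces exactly one block of size 2 and the rest size 1 → block sizes [2, 1, 1, 1]

Assembling the blocks gives a Jordan form
J =
  [0, 1, 0, 0, 0]
  [0, 0, 0, 0, 0]
  [0, 0, 0, 0, 0]
  [0, 0, 0, 0, 0]
  [0, 0, 0, 0, 0]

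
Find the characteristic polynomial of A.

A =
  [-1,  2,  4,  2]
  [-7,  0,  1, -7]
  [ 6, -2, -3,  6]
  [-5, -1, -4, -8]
x^4 + 12*x^3 + 54*x^2 + 108*x + 81

Expanding det(x·I − A) (e.g. by cofactor expansion or by noting that A is similar to its Jordan form J, which has the same characteristic polynomial as A) gives
  χ_A(x) = x^4 + 12*x^3 + 54*x^2 + 108*x + 81
which factors as (x + 3)^4. The eigenvalues (with algebraic multiplicities) are λ = -3 with multiplicity 4.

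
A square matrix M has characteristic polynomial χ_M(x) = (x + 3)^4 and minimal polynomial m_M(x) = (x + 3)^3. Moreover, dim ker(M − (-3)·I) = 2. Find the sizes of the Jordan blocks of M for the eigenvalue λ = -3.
Block sizes for λ = -3: [3, 1]

Step 1 — from the characteristic polynomial, algebraic multiplicity of λ = -3 is 4. From dim ker(M − (-3)·I) = 2, there are exactly 2 Jordan blocks for λ = -3.
Step 2 — from the minimal polynomial, the factor (x + 3)^3 tells us the largest block for λ = -3 has size 3.
Step 3 — with total size 4, 2 blocks, and largest block 3, the block sizes (in nonincreasing order) are [3, 1].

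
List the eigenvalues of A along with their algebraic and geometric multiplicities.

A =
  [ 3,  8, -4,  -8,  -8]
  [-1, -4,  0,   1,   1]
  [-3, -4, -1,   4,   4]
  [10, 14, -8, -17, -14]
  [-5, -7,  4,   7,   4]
λ = -3: alg = 5, geom = 3

Step 1 — factor the characteristic polynomial to read off the algebraic multiplicities:
  χ_A(x) = (x + 3)^5

Step 2 — compute geometric multiplicities via the rank-nullity identity g(λ) = n − rank(A − λI):
  rank(A − (-3)·I) = 2, so dim ker(A − (-3)·I) = n − 2 = 3

Summary:
  λ = -3: algebraic multiplicity = 5, geometric multiplicity = 3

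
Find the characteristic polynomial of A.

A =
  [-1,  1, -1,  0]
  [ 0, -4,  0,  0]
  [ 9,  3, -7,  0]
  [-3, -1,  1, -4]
x^4 + 16*x^3 + 96*x^2 + 256*x + 256

Expanding det(x·I − A) (e.g. by cofactor expansion or by noting that A is similar to its Jordan form J, which has the same characteristic polynomial as A) gives
  χ_A(x) = x^4 + 16*x^3 + 96*x^2 + 256*x + 256
which factors as (x + 4)^4. The eigenvalues (with algebraic multiplicities) are λ = -4 with multiplicity 4.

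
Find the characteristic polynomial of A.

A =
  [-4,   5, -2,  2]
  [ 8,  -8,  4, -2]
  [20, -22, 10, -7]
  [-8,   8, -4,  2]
x^4

Expanding det(x·I − A) (e.g. by cofactor expansion or by noting that A is similar to its Jordan form J, which has the same characteristic polynomial as A) gives
  χ_A(x) = x^4
which factors as x^4. The eigenvalues (with algebraic multiplicities) are λ = 0 with multiplicity 4.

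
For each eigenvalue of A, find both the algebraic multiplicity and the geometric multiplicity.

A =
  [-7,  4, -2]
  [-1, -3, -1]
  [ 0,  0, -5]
λ = -5: alg = 3, geom = 2

Step 1 — factor the characteristic polynomial to read off the algebraic multiplicities:
  χ_A(x) = (x + 5)^3

Step 2 — compute geometric multiplicities via the rank-nullity identity g(λ) = n − rank(A − λI):
  rank(A − (-5)·I) = 1, so dim ker(A − (-5)·I) = n − 1 = 2

Summary:
  λ = -5: algebraic multiplicity = 3, geometric multiplicity = 2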